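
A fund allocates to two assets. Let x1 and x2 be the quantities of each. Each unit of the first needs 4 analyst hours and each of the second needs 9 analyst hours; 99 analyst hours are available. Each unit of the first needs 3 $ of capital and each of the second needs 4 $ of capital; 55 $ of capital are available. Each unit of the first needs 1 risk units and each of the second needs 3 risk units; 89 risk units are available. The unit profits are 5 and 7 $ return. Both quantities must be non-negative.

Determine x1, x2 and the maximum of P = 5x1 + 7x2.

x1 = 9, x2 = 7, maximum P = 94

Vertices and P = 5x1 + 7x2:
  (0, 0) → P = 0
  (0, 11) → P = 77
  (55/3, 0) → P = 275/3
  (9, 7) → P = 94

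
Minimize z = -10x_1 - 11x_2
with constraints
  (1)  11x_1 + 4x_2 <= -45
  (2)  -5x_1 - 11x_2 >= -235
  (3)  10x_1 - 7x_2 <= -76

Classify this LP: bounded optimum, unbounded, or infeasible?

bounded optimum

Vertices and z = -10x_1 - 11x_2:
  (-1435/101, 2810/101) → z = -16560/101
  (-619/117, 386/117) → z = 216/13
The feasible region has finitely many vertices and no improving ray; the minimum is -16560/101 at (-1435/101, 2810/101).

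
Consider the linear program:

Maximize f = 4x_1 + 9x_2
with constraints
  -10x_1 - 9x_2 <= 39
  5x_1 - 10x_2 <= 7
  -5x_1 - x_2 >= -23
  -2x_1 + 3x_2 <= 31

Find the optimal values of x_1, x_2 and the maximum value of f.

x_1 = 38/17, x_2 = 201/17, maximum f = 1961/17

The binding constraints are -5x_1 - x_2 = -23 and -2x_1 + 3x_2 = 31.
Solving simultaneously gives x_1 = 38/17, x_2 = 201/17.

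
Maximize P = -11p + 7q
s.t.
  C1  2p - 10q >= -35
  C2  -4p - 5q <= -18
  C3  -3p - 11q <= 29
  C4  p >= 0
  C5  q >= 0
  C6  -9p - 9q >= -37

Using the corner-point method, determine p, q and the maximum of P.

p = 1/10, q = 88/25, maximum P = 1177/50

Corner points and P = -11p + 7q:
  (1/10, 88/25) → P = 1177/50
  (55/108, 389/108) → P = 353/18
  (23/9, 14/9) → P = -155/9

The optimum lies where 2p - 10q = -35 and -4p - 5q = -18.
Solving simultaneously gives p = 1/10, q = 88/25.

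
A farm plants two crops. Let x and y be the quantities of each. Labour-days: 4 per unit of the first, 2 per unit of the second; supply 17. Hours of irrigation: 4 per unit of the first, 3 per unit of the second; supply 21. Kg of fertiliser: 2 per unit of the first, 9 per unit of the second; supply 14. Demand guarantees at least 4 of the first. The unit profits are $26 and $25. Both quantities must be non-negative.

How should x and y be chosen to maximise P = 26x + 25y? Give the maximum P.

Feasible corners and P = 26x + 25y:
  (17/4, 0) → P = 221/2
  (4, 0) → P = 104
  (4, 1/2) → P = 233/2

x = 4, y = 1/2, maximum P = 233/2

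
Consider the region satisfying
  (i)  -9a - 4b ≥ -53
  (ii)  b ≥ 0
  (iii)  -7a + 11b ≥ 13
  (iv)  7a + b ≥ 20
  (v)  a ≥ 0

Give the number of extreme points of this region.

The feasible vertices (each the meet of two boundaries and inside every other half-plane) are:
  (531/127, 488/127)
  (27/19, 191/19)
  (69/28, 11/4)

3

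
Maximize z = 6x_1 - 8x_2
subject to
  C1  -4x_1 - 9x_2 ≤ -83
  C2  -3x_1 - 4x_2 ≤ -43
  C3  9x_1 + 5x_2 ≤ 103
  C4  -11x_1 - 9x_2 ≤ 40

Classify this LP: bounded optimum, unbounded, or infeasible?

Feasible corners and z = 6x_1 - 8x_2:
  (5, 7) → z = -26
  (512/61, 335/61) → z = 392/61
  (-547/17, 593/17) → z = -8026/17
The feasible region has finitely many vertices and no improving ray; the maximum is 392/61 at (512/61, 335/61).

bounded optimum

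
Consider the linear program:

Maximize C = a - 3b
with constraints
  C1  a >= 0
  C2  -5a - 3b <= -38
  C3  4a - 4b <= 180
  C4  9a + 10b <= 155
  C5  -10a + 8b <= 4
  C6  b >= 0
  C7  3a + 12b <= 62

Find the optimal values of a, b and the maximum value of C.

The optimum lies where 9a + 10b = 155 and b = 0.
Solving simultaneously gives a = 155/9, b = 0.

a = 155/9, b = 0, maximum C = 155/9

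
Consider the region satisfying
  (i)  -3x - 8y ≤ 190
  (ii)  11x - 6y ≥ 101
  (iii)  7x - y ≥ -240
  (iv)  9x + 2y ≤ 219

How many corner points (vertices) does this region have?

Of the 6 pairwise boundary intersections, those satisfying every inequality are:
  (-166/53, -2393/106)
  (1066/33, -789/22)
  (379/19, 375/19)

3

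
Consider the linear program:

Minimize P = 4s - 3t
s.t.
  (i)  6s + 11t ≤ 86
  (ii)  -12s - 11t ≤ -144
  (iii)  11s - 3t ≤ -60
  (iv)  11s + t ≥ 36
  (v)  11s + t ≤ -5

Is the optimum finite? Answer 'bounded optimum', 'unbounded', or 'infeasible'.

infeasible

Constraints 11s + t ≥ 36 and 11s + t ≤ -5 have parallel boundaries but demand opposite sides — no point can satisfy both, so the region is empty.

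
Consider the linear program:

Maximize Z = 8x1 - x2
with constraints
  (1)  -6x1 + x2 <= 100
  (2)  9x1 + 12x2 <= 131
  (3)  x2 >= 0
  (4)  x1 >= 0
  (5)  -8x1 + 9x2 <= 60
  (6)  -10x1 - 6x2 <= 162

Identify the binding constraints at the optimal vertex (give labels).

Feasible corners and Z = 8x1 - x2:
  (131/9, 0) → Z = 1048/9
  (153/59, 1588/177) → Z = 2084/177
  (0, 0) → Z = 0
  (0, 20/3) → Z = -20/3

The maximum is at (131/9, 0). Substituting into each constraint, equality holds for (2) and (3); the remaining constraints have slack.

(2) and (3)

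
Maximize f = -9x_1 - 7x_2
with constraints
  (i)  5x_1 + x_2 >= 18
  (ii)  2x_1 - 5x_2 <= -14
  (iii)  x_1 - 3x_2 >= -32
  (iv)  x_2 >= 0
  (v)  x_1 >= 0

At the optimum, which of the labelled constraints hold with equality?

(i) and (ii)

Feasible corners and f = -9x_1 - 7x_2:
  (76/27, 106/27) → f = -1426/27
  (11/8, 89/8) → f = -361/4
  (118, 50) → f = -1412

The maximum is at (76/27, 106/27). Substituting into each constraint, equality holds for (i) and (ii); the remaining constraints have slack.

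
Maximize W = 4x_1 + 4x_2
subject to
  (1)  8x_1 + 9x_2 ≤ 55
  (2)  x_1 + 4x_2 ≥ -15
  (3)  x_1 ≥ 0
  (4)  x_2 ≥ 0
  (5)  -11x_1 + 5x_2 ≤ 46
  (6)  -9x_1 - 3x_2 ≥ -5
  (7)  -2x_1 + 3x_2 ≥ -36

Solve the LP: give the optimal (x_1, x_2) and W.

x_1 = 0, x_2 = 5/3, maximum W = 20/3

Corner points and W = 4x_1 + 4x_2:
  (0, 0) → W = 0
  (0, 5/3) → W = 20/3
  (5/9, 0) → W = 20/9

The optimum lies where x_1 = 0 and -9x_1 - 3x_2 = -5.
Solving simultaneously gives x_1 = 0, x_2 = 5/3.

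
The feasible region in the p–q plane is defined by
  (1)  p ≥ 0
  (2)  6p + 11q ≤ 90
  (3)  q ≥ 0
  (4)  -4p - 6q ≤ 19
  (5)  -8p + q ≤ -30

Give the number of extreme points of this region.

Intersecting each pair of boundary lines and keeping only the points that satisfy every inequality leaves:
  (15, 0)
  (210/47, 270/47)
  (15/4, 0)

3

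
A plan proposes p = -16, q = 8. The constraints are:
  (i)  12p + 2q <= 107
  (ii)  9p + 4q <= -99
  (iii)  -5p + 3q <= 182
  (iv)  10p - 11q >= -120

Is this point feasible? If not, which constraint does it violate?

Constraint (iv): 10p - 11q = -248, which is not ≥ -120. All other constraints are satisfied.

not feasible — violates (iv)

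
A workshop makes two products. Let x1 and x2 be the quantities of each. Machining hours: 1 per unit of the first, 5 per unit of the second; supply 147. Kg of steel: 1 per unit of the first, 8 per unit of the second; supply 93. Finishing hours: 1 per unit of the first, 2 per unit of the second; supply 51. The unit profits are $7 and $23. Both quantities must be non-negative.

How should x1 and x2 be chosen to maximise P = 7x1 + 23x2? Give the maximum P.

Extreme points and P = 7x1 + 23x2:
  (0, 0) → P = 0
  (0, 93/8) → P = 2139/8
  (51, 0) → P = 357
  (37, 7) → P = 420

The optimum lies where x1 + 8x2 = 93 and x1 + 2x2 = 51.
Solving simultaneously gives x1 = 37, x2 = 7.

x1 = 37, x2 = 7, maximum P = 420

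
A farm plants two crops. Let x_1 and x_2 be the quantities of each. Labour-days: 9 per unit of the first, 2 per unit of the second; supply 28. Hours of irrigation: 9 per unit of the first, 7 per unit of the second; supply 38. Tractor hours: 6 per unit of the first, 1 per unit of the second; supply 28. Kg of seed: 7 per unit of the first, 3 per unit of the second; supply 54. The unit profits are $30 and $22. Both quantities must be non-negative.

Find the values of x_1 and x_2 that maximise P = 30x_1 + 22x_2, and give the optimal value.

x_1 = 8/3, x_2 = 2, maximum P = 124

Vertices and P = 30x_1 + 22x_2:
  (0, 0) → P = 0
  (0, 38/7) → P = 836/7
  (28/9, 0) → P = 280/3
  (8/3, 2) → P = 124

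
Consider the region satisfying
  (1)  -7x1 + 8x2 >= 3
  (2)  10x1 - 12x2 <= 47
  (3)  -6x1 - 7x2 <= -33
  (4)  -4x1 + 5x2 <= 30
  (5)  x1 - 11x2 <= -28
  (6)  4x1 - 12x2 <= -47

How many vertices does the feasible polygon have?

Of the 15 pairwise boundary intersections, those satisfying every inequality are:
  (75, 66)
  (85/13, 317/52)
  (-45/58, 156/29)
  (67/100, 207/50)

4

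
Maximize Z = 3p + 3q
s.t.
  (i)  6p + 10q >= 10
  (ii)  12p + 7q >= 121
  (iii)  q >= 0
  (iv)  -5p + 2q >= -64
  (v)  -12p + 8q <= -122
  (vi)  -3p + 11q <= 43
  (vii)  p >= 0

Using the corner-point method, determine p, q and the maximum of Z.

p = 790/49, q = 407/49, maximum Z = 513/7

At the optimal vertex, -5p + 2q = -64 and -3p + 11q = 43.
Solving simultaneously gives p = 790/49, q = 407/49.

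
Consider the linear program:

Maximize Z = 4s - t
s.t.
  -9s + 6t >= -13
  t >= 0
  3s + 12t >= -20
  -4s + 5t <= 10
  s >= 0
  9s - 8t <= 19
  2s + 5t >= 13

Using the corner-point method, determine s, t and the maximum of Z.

Corner points and Z = 4s - t:
  (125/21, 142/21) → Z = 358/21
  (143/57, 91/57) → Z = 481/57
  (1/2, 12/5) → Z = -2/5

At the optimal vertex, -9s + 6t = -13 and -4s + 5t = 10.
Solving simultaneously gives s = 125/21, t = 142/21.

s = 125/21, t = 142/21, maximum Z = 358/21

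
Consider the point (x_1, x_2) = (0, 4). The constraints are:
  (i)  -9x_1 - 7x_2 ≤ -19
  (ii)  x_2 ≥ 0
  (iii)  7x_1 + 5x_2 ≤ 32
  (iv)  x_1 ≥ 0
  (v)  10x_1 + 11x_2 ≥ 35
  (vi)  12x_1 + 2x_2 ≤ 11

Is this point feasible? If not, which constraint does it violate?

(i): -28 ≤ -19 ✓
(ii): 4 ≥ 0 ✓
(iii): 20 ≤ 32 ✓
(iv): 0 ≥ 0 ✓
(v): 44 ≥ 35 ✓
(vi): 8 ≤ 11 ✓

feasible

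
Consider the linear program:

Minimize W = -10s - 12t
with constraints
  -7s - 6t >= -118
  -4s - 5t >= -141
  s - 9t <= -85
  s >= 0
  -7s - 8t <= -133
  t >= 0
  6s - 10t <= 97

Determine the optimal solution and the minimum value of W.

Vertices and W = -10s - 12t:
  (8, 31/3) → W = -204
  (0, 59/3) → W = -236
  (517/71, 728/71) → W = -13906/71
  (0, 133/8) → W = -399/2

s = 0, t = 59/3, minimum W = -236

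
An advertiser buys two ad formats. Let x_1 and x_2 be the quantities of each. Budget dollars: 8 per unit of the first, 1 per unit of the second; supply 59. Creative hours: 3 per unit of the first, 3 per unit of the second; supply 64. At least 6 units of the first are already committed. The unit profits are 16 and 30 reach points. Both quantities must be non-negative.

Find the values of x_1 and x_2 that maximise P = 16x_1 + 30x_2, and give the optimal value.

Feasible corners and P = 16x_1 + 30x_2:
  (59/8, 0) → P = 118
  (6, 0) → P = 96
  (6, 11) → P = 426

x_1 = 6, x_2 = 11, maximum P = 426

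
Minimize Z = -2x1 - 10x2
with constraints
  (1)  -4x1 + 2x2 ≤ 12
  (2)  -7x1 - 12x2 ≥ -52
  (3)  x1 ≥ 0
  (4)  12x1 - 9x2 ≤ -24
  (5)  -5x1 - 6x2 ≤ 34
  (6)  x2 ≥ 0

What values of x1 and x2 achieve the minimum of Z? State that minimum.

Corner points and Z = -2x1 - 10x2:
  (0, 13/3) → Z = -130/3
  (20/23, 88/23) → Z = -40
  (0, 8/3) → Z = -80/3

The binding constraints are -7x1 - 12x2 = -52 and x1 = 0.
Solving simultaneously gives x1 = 0, x2 = 13/3.

x1 = 0, x2 = 13/3, minimum Z = -130/3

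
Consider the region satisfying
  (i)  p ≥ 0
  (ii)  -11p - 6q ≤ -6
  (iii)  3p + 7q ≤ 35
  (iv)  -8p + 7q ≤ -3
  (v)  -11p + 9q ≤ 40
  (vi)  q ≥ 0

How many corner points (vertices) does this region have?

4

Of the 15 pairwise boundary intersections, those satisfying every inequality are:
  (12/25, 3/25)
  (6/11, 0)
  (38/11, 271/77)
  (35/3, 0)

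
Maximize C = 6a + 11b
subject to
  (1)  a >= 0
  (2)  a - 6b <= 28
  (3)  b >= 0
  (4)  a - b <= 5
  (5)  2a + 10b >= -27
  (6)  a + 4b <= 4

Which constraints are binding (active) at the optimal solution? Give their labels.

(3) and (6)

Extreme points and C = 6a + 11b:
  (0, 0) → C = 0
  (0, 1) → C = 11
  (4, 0) → C = 24

The maximum is at (4, 0). Substituting into each constraint, equality holds for (3) and (6); the remaining constraints have slack.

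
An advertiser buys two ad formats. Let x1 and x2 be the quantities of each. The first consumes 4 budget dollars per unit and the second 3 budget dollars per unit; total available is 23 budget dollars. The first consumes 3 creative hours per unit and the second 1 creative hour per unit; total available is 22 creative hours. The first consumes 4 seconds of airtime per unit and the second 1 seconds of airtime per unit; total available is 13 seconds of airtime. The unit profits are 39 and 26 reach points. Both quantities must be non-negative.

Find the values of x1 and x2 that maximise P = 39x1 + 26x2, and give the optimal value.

x1 = 2, x2 = 5, maximum P = 208

Vertices and P = 39x1 + 26x2:
  (0, 0) → P = 0
  (0, 23/3) → P = 598/3
  (13/4, 0) → P = 507/4
  (2, 5) → P = 208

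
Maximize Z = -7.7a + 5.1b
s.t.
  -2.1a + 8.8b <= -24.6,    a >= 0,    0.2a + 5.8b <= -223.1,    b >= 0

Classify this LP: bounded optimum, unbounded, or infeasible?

infeasible

The boundaries -2.1a + 8.8b = -24.6 and b = 0 meet at (82/7, 0), but that point violates 0.2a + 5.8b ≤ -223.1. Every candidate vertex is excluded by some other constraint, so the feasible region is empty.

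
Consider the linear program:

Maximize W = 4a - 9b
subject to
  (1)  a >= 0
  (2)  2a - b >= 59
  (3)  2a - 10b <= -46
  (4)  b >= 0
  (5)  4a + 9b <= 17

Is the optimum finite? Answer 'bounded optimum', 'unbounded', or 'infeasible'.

infeasible

The boundaries 2a - b = 59 and 2a - 10b = -46 meet at (106/3, 35/3), but that point violates 4a + 9b ≤ 17. Every candidate vertex is excluded by some other constraint, so the feasible region is empty.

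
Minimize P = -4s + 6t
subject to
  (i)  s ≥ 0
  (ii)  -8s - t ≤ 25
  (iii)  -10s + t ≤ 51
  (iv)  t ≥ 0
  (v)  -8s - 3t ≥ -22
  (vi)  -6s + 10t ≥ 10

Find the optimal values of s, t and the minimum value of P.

Extreme points and P = -4s + 6t:
  (0, 22/3) → P = 44
  (0, 1) → P = 6
  (95/49, 106/49) → P = 256/49

s = 95/49, t = 106/49, minimum P = 256/49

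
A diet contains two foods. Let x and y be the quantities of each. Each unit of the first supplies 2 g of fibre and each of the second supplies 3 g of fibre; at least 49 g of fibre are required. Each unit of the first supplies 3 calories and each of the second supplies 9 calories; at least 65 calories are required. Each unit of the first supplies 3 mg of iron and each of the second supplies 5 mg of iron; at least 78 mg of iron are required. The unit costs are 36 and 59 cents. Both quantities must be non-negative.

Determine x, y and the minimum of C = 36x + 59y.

The feasible region is unbounded (it extends along (0, 1), (1, 0)), but C strictly increases along every unbounded feasible direction, so there is no improving ray and the minimum is attained at a vertex.

The binding constraints are 2x + 3y = 49 and 3x + 5y = 78.
Solving simultaneously gives x = 11, y = 9.

x = 11, y = 9, minimum C = 927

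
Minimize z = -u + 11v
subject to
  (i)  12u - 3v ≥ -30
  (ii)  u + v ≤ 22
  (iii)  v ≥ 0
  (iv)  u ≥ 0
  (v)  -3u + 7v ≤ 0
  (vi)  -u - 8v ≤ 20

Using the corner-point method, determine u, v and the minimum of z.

u = 22, v = 0, minimum z = -22

Corner points and z = -u + 11v:
  (22, 0) → z = -22
  (77/5, 33/5) → z = 286/5
  (0, 0) → z = 0

The optimum lies where u + v = 22 and v = 0.
Solving simultaneously gives u = 22, v = 0.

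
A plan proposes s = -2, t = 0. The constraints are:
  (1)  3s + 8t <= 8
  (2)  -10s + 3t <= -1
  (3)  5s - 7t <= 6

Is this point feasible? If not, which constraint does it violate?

not feasible — violates (2)

Constraint (2): -10s + 3t = 20, which is not ≤ -1. All other constraints are satisfied.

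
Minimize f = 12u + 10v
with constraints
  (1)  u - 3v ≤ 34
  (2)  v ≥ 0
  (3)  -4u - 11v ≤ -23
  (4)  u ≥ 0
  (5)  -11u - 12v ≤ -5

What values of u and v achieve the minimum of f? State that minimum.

Vertices and f = 12u + 10v:
  (34, 0) → f = 408
  (23/4, 0) → f = 69
  (0, 23/11) → f = 230/11
The feasible region is unbounded (it extends along (0, 1), (3, 1)), but f strictly increases along every unbounded feasible direction, so there is no improving ray and the minimum is attained at a vertex.

u = 0, v = 23/11, minimum f = 230/11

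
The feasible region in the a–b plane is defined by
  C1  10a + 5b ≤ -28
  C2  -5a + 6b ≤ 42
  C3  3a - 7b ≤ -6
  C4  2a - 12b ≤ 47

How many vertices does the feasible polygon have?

Pairwise boundary intersections that survive every other constraint:
  (-378/85, 56/17)
  (-226/85, -24/85)
  (-258/17, -96/17)

3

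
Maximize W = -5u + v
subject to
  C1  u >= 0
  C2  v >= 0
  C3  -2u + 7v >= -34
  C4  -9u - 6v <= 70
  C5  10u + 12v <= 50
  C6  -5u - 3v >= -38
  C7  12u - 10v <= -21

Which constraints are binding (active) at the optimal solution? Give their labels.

Vertices and W = -5u + v:
  (0, 25/6) → W = 25/6
  (0, 21/10) → W = 21/10
  (62/61, 405/122) → W = -215/122

The maximum is at (0, 25/6). Substituting into each constraint, equality holds for C1 and C5; the remaining constraints have slack.

C1 and C5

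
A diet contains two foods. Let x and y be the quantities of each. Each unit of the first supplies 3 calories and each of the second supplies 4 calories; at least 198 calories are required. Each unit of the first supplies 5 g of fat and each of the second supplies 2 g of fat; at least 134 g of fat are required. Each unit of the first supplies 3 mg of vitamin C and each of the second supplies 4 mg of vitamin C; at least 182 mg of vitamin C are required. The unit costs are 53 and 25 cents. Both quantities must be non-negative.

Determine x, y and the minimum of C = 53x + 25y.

x = 10, y = 42, minimum C = 1580

Vertices and C = 53x + 25y:
  (0, 67) → C = 1675
  (66, 0) → C = 3498
  (10, 42) → C = 1580
The feasible region is unbounded (it extends along (0, 1), (1, 0)), but C strictly increases along every unbounded feasible direction, so there is no improving ray and the minimum is attained at a vertex.

The binding constraints are 3x + 4y = 198 and 5x + 2y = 134.
Solving simultaneously gives x = 10, y = 42.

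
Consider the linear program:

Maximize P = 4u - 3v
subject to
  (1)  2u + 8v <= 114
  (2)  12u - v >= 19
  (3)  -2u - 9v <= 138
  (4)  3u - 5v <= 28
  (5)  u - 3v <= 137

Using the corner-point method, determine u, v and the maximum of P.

Vertices and P = 4u - 3v:
  (19/7, 95/7) → P = -209/7
  (397/17, 143/17) → P = 1159/17
  (67/57, -93/19) → P = 1105/57

u = 397/17, v = 143/17, maximum P = 1159/17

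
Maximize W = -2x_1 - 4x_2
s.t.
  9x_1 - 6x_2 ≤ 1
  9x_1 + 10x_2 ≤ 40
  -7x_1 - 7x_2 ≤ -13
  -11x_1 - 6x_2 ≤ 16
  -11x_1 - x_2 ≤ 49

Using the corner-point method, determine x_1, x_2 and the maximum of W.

x_1 = 17/21, x_2 = 22/21, maximum W = -122/21

Vertices and W = -2x_1 - 4x_2:
  (125/72, 39/16) → W = -119/9
  (17/21, 22/21) → W = -122/21
  (-530/101, 881/101) → W = -2464/101
  (-178/35, 243/35) → W = -88/5

The optimum lies where 9x_1 - 6x_2 = 1 and -7x_1 - 7x_2 = -13.
Solving simultaneously gives x_1 = 17/21, x_2 = 22/21.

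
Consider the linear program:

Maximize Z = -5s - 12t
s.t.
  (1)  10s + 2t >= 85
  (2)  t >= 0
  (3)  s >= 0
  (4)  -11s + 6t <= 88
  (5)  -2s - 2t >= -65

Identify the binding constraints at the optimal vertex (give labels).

(1) and (2)

Feasible corners and Z = -5s - 12t:
  (17/2, 0) → Z = -85/2
  (167/41, 1815/82) → Z = -11725/41
  (65/2, 0) → Z = -325/2
  (107/17, 891/34) → Z = -5881/17

The maximum is at (17/2, 0). Substituting into each constraint, equality holds for (1) and (2); the remaining constraints have slack.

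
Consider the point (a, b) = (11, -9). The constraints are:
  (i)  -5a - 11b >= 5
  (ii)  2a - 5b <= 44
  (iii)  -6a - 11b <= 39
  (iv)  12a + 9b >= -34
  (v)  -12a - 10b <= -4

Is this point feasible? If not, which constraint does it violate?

not feasible — violates (ii)

Constraint (ii): 2a - 5b = 67, which is not ≤ 44. All other constraints are satisfied.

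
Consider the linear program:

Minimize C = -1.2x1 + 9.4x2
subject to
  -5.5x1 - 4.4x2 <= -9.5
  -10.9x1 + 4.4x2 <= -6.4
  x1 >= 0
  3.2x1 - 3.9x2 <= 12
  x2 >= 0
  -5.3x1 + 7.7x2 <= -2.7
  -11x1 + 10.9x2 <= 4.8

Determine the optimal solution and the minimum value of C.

x1 = 3.75, x2 = 0, minimum C = -4.5

Feasible corners and C = -1.2x1 + 9.4x2:
  (19/11, 0) → C = -114/55
  (773/597, 3550/6567) → C = 115832/32835
  (15/4, 0) → C = -9/2
  (8187/397, 5496/397) → C = 41838/397

The binding constraints are 3.2x1 - 3.9x2 = 12 and x2 = 0.
Solving simultaneously gives x1 = 15/4, x2 = 0.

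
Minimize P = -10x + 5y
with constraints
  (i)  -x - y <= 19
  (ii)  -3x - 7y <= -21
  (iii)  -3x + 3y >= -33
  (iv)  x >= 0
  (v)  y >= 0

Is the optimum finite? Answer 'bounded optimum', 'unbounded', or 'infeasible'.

unbounded

From the feasible point (0, 3), moving in the direction (3, 3) keeps every constraint satisfied while P decreases without bound.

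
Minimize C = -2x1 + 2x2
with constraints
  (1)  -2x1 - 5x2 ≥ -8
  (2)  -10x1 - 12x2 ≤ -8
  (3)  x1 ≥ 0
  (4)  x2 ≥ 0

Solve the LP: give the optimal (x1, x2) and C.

Corner points and C = -2x1 + 2x2:
  (0, 8/5) → C = 16/5
  (4, 0) → C = -8
  (0, 2/3) → C = 4/3
  (4/5, 0) → C = -8/5

x1 = 4, x2 = 0, minimum C = -8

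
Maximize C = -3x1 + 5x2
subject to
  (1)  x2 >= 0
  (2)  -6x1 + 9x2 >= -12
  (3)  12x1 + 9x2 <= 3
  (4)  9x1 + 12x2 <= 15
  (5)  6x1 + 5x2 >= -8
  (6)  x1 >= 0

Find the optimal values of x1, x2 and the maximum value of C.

x1 = 0, x2 = 1/3, maximum C = 5/3

Corner points and C = -3x1 + 5x2:
  (1/4, 0) → C = -3/4
  (0, 0) → C = 0
  (0, 1/3) → C = 5/3

The optimum lies where 12x1 + 9x2 = 3 and x1 = 0.
Solving simultaneously gives x1 = 0, x2 = 1/3.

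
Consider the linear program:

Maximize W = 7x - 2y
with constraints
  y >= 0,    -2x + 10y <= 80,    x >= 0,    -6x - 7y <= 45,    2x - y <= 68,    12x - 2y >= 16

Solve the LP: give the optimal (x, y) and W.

Vertices and W = 7x - 2y:
  (34, 0) → W = 238
  (4/3, 0) → W = 28/3
  (380/9, 148/9) → W = 788/3
  (80/29, 248/29) → W = 64/29

The optimum lies where -2x + 10y = 80 and 2x - y = 68.
Solving simultaneously gives x = 380/9, y = 148/9.

x = 380/9, y = 148/9, maximum W = 788/3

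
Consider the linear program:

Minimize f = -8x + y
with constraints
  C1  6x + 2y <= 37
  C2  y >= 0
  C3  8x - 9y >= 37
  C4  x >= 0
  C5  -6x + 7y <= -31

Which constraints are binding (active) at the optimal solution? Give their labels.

C1 and C2

Corner points and f = -8x + y:
  (37/6, 0) → f = -148/3
  (107/18, 2/3) → f = -422/9
  (31/6, 0) → f = -124/3

The minimum is at (37/6, 0). Substituting into each constraint, equality holds for C1 and C2; the remaining constraints have slack.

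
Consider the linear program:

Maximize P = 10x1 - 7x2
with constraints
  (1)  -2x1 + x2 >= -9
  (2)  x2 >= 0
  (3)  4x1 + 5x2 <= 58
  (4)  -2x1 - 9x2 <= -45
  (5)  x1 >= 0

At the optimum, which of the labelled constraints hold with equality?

(1) and (4)

Extreme points and P = 10x1 - 7x2:
  (103/14, 40/7) → P = 235/7
  (63/10, 18/5) → P = 189/5
  (0, 58/5) → P = -406/5
  (0, 5) → P = -35

The maximum is at (63/10, 18/5). Substituting into each constraint, equality holds for (1) and (4); the remaining constraints have slack.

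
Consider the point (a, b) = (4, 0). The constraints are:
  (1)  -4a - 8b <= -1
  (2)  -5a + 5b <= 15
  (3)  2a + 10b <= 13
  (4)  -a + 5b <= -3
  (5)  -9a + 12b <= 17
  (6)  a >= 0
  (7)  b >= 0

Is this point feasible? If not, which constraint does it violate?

(1): -16 ≤ -1 ✓
(2): -20 ≤ 15 ✓
(3): 8 ≤ 13 ✓
(4): -4 ≤ -3 ✓
(5): -36 ≤ 17 ✓
(6): 4 ≥ 0 ✓
(7): 0 ≥ 0 ✓

feasible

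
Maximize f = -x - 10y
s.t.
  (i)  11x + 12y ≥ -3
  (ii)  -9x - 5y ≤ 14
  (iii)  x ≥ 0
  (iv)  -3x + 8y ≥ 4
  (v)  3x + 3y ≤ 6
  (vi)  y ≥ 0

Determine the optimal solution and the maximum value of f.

Vertices and f = -x - 10y:
  (0, 1/2) → f = -5
  (0, 2) → f = -20
  (12/11, 10/11) → f = -112/11

The optimum lies where x = 0 and -3x + 8y = 4.
Solving simultaneously gives x = 0, y = 1/2.

x = 0, y = 1/2, maximum f = -5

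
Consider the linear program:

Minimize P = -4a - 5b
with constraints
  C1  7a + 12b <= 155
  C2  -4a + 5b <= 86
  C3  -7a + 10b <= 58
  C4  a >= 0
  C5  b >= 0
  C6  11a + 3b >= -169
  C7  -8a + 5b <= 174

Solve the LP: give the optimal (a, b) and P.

a = 155/7, b = 0, minimum P = -620/7

Extreme points and P = -4a - 5b:
  (61/11, 213/22) → P = -1553/22
  (155/7, 0) → P = -620/7
  (0, 29/5) → P = -29
  (0, 0) → P = 0

At the optimal vertex, 7a + 12b = 155 and b = 0.
Solving simultaneously gives a = 155/7, b = 0.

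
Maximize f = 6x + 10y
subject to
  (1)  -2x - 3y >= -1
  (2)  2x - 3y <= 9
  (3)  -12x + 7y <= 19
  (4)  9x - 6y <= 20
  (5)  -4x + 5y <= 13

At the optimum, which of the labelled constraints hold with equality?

(1) and (3)

Vertices and f = 6x + 10y:
  (-1, 1) → f = 4
  (22/13, -31/39) → f = 86/39
  (-60/11, -73/11) → f = -1090/11
  (2/5, -41/15) → f = -374/15

The maximum is at (-1, 1). Substituting into each constraint, equality holds for (1) and (3); the remaining constraints have slack.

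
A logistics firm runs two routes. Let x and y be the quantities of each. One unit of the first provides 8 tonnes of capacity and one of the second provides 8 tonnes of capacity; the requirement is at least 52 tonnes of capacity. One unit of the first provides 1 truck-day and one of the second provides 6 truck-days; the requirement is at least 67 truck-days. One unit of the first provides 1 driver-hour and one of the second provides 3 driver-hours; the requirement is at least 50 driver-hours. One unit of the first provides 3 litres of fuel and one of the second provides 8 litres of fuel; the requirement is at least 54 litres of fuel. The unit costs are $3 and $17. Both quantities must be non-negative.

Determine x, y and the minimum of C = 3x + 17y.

Corner points and C = 3x + 17y:
  (0, 50/3) → C = 850/3
  (67, 0) → C = 201
  (33, 17/3) → C = 586/3
The feasible region is unbounded (it extends along (0, 1), (1, 0)), but C strictly increases along every unbounded feasible direction, so there is no improving ray and the minimum is attained at a vertex.

At the optimal vertex, x + 6y = 67 and x + 3y = 50.
Solving simultaneously gives x = 33, y = 17/3.

x = 33, y = 17/3, minimum C = 586/3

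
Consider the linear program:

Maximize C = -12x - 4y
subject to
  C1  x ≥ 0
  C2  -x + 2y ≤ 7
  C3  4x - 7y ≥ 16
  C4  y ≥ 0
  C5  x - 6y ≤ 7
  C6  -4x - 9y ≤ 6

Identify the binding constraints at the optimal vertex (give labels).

C3 and C4

Extreme points and C = -12x - 4y:
  (81, 44) → C = -1148
  (4, 0) → C = -48
  (7, 0) → C = -84
The feasible region is unbounded (it extends along (2, 1), (6, 1)), but C strictly decreases along every unbounded feasible direction, so there is no improving ray and the maximum is attained at a vertex.

The maximum is at (4, 0). Substituting into each constraint, equality holds for C3 and C4; the remaining constraints have slack.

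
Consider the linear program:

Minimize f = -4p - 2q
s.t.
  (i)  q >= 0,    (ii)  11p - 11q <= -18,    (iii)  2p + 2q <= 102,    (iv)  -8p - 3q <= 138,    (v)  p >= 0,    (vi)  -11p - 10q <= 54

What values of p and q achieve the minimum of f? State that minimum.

p = 543/22, q = 579/22, minimum f = -1665/11

Extreme points and f = -4p - 2q:
  (543/22, 579/22) → f = -1665/11
  (0, 18/11) → f = -36/11
  (0, 51) → f = -102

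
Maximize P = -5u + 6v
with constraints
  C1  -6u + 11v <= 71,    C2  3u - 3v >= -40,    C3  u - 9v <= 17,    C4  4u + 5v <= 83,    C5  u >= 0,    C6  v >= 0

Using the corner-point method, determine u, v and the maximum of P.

Extreme points and P = -5u + 6v:
  (279/37, 391/37) → P = 951/37
  (0, 71/11) → P = 426/11
  (832/41, 15/41) → P = -4070/41
  (17, 0) → P = -85
  (0, 0) → P = 0

u = 0, v = 71/11, maximum P = 426/11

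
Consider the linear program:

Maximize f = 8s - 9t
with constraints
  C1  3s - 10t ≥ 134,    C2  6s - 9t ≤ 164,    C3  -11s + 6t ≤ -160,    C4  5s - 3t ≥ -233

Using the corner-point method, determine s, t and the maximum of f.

s = 434/33, t = -104/11, maximum f = 6280/33

Corner points and f = 8s - 9t:
  (434/33, -104/11) → f = 6280/33
  (199/23, -497/46) → f = 7657/46
  (152/21, -844/63) → f = 3748/21

The optimum lies where 3s - 10t = 134 and 6s - 9t = 164.
Solving simultaneously gives s = 434/33, t = -104/11.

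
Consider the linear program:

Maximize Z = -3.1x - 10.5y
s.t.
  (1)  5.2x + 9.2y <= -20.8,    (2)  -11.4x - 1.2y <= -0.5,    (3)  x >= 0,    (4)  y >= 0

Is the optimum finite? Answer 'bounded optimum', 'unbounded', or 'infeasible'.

The boundaries 5.2x + 9.2y = -20.8 and -11.4x - 1.2y = -0.5 meet at (739/2466, -5993/2466), but that point violates y ≥ 0. Every candidate vertex is excluded by some other constraint, so the feasible region is empty.

infeasible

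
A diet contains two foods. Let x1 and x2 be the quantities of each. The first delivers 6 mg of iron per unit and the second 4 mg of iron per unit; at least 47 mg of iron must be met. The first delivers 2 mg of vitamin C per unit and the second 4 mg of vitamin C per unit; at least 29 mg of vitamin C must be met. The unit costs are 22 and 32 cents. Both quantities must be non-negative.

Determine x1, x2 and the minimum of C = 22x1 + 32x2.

x1 = 9/2, x2 = 5, minimum C = 259

The feasible region is unbounded (it extends along (0, 1), (1, 0)), but C strictly increases along every unbounded feasible direction, so there is no improving ray and the minimum is attained at a vertex.

The optimum lies where 6x1 + 4x2 = 47 and 2x1 + 4x2 = 29.
Solving simultaneously gives x1 = 9/2, x2 = 5.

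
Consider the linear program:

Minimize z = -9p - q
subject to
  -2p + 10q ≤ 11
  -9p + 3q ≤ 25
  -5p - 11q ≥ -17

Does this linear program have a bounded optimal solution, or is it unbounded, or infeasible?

From the feasible point (-31/12, 7/12), moving in the direction (11, -5) keeps every constraint satisfied while z decreases without bound.

unbounded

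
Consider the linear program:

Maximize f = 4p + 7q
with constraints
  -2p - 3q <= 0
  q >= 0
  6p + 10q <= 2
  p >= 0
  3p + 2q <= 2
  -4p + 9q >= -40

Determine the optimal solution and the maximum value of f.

p = 0, q = 1/5, maximum f = 7/5

Vertices and f = 4p + 7q:
  (0, 0) → f = 0
  (1/3, 0) → f = 4/3
  (0, 1/5) → f = 7/5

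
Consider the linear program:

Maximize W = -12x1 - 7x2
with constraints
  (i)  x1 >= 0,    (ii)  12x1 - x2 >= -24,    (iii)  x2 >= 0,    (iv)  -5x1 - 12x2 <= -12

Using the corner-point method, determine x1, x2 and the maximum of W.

Extreme points and W = -12x1 - 7x2:
  (0, 24) → W = -168
  (0, 1) → W = -7
  (12/5, 0) → W = -144/5
The feasible region is unbounded (it extends along (1, 12), (1, 0)), but W strictly decreases along every unbounded feasible direction, so there is no improving ray and the maximum is attained at a vertex.

The binding constraints are x1 = 0 and -5x1 - 12x2 = -12.
Solving simultaneously gives x1 = 0, x2 = 1.

x1 = 0, x2 = 1, maximum W = -7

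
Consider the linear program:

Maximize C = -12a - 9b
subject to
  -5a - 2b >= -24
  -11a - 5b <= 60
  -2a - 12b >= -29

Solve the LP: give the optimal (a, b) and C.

a = 80, b = -188, maximum C = 732

Feasible corners and C = -12a - 9b:
  (80, -188) → C = 732
  (115/28, 97/56) → C = -519/8
  (-865/122, 439/122) → C = 6429/122

The binding constraints are -5a - 2b = -24 and -11a - 5b = 60.
Solving simultaneously gives a = 80, b = -188.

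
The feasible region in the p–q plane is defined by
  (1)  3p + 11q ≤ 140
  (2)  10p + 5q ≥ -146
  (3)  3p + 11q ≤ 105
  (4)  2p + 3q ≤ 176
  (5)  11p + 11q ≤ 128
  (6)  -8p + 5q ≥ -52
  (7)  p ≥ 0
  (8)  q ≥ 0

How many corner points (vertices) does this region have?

Pairwise boundary intersections that survive every other constraint:
  (23/8, 771/88)
  (0, 105/11)
  (1212/143, 452/143)
  (13/2, 0)
  (0, 0)

5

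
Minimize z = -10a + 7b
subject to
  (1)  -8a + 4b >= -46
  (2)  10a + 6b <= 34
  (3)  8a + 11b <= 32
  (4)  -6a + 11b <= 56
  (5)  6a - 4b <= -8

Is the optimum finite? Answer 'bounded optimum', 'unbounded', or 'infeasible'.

unbounded

From the feasible point (-12/7, 320/77), moving in the direction (-4, -6) keeps every constraint satisfied while z decreases without bound.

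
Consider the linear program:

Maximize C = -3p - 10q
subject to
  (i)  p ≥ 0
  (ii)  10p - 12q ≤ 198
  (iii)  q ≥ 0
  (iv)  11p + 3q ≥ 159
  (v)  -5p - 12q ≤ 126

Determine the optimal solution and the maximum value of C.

p = 159/11, q = 0, maximum C = -477/11

Extreme points and C = -3p - 10q:
  (0, 53) → C = -530
  (99/5, 0) → C = -297/5
  (159/11, 0) → C = -477/11
The feasible region is unbounded (it extends along (0, 1), (6, 5)), but C strictly decreases along every unbounded feasible direction, so there is no improving ray and the maximum is attained at a vertex.

The optimum lies where q = 0 and 11p + 3q = 159.
Solving simultaneously gives p = 159/11, q = 0.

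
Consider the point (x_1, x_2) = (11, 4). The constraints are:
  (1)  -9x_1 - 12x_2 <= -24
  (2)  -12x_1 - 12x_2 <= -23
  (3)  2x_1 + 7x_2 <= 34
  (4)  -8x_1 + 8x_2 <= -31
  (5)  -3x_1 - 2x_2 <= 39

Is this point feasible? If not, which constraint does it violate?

Constraint (3): 2x_1 + 7x_2 = 50, which is not ≤ 34. All other constraints are satisfied.

not feasible — violates (3)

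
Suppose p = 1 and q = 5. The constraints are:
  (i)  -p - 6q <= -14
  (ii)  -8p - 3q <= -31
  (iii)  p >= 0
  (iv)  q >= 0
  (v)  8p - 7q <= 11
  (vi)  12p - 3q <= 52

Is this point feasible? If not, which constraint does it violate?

not feasible — violates (ii)

Constraint (ii): -8p - 3q = -23, which is not ≤ -31. All other constraints are satisfied.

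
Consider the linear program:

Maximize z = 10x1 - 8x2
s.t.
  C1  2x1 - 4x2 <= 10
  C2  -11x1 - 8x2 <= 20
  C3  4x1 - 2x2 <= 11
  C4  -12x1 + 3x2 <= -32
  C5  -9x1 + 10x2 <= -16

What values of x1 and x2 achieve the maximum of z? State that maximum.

x1 = 31/12, x2 = -1/3, maximum z = 57/2

Corner points and z = 10x1 - 8x2:
  (31/12, -1/3) → z = 57/2
  (39/11, 35/22) → z = 250/11
  (272/93, 32/31) → z = 1952/93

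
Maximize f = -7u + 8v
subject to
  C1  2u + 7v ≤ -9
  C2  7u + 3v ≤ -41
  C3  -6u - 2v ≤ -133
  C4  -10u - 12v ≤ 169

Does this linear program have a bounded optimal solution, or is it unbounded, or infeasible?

The boundaries 2u + 7v = -9 and 7u + 3v = -41 meet at (-260/43, 19/43), but that point violates -6u - 2v ≤ -133. Every candidate vertex is excluded by some other constraint, so the feasible region is empty.

infeasible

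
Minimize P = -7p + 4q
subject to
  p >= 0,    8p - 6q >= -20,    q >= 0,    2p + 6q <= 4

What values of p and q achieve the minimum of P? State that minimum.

Extreme points and P = -7p + 4q:
  (0, 0) → P = 0
  (0, 2/3) → P = 8/3
  (2, 0) → P = -14

The binding constraints are q = 0 and 2p + 6q = 4.
Solving simultaneously gives p = 2, q = 0.

p = 2, q = 0, minimum P = -14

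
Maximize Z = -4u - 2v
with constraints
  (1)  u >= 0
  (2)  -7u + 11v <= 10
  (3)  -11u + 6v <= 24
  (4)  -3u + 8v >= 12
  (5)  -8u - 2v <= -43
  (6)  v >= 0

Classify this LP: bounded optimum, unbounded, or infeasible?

Vertices and Z = -4u - 2v:
  (151/34, 127/34) → Z = -429/17
  (32/7, 45/14) → Z = -173/7
The feasible region has finitely many vertices and no improving ray; the maximum is -173/7 at (32/7, 45/14).

bounded optimum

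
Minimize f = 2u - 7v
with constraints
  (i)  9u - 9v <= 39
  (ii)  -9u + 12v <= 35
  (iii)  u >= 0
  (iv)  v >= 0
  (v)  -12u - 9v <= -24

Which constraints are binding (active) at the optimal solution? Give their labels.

(i) and (ii)

Extreme points and f = 2u - 7v:
  (29, 74/3) → f = -344/3
  (13/3, 0) → f = 26/3
  (0, 35/12) → f = -245/12
  (0, 8/3) → f = -56/3
  (2, 0) → f = 4

The minimum is at (29, 74/3). Substituting into each constraint, equality holds for (i) and (ii); the remaining constraints have slack.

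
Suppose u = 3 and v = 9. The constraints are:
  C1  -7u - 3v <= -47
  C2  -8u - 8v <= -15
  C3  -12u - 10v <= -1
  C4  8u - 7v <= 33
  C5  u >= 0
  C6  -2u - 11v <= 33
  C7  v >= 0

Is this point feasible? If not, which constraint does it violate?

C1: -48 ≤ -47 ✓
C2: -96 ≤ -15 ✓
C3: -126 ≤ -1 ✓
C4: -39 ≤ 33 ✓
C5: 3 ≥ 0 ✓
C6: -105 ≤ 33 ✓
C7: 9 ≥ 0 ✓

feasible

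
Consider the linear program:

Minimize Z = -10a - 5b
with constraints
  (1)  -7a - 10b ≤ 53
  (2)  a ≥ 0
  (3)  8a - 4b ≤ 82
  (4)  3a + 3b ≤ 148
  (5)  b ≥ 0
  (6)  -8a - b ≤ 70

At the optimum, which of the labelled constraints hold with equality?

Vertices and Z = -10a - 5b:
  (0, 148/3) → Z = -740/3
  (0, 0) → Z = 0
  (419/18, 469/18) → Z = -6535/18
  (41/4, 0) → Z = -205/2

The minimum is at (419/18, 469/18). Substituting into each constraint, equality holds for (3) and (4); the remaining constraints have slack.

(3) and (4)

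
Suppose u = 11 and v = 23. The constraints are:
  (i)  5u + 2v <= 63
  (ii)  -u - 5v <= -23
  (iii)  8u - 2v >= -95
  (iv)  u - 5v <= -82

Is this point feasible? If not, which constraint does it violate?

not feasible — violates (i)

Constraint (i): 5u + 2v = 101, which is not ≤ 63. All other constraints are satisfied.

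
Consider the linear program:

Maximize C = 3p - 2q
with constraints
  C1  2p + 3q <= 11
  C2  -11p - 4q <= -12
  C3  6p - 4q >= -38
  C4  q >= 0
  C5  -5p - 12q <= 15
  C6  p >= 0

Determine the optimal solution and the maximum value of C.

Vertices and C = 3p - 2q:
  (11/2, 0) → C = 33/2
  (0, 11/3) → C = -22/3
  (12/11, 0) → C = 36/11
  (0, 3) → C = -6

The binding constraints are 2p + 3q = 11 and q = 0.
Solving simultaneously gives p = 11/2, q = 0.

p = 11/2, q = 0, maximum C = 33/2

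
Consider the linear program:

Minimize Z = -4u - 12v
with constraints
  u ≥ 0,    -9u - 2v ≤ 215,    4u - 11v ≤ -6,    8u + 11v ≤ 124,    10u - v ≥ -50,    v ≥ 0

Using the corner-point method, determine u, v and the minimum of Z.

u = 0, v = 124/11, minimum Z = -1488/11

Feasible corners and Z = -4u - 12v:
  (0, 6/11) → Z = -72/11
  (0, 124/11) → Z = -1488/11
  (59/6, 136/33) → Z = -2930/33

The optimum lies where u = 0 and 8u + 11v = 124.
Solving simultaneously gives u = 0, v = 124/11.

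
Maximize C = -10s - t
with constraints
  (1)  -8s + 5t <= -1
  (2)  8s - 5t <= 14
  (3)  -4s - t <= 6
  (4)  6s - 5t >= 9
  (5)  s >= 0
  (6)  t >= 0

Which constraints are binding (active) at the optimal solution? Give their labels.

(4) and (6)

Extreme points and C = -10s - t:
  (5/2, 6/5) → C = -131/5
  (7/4, 0) → C = -35/2
  (3/2, 0) → C = -15

The maximum is at (3/2, 0). Substituting into each constraint, equality holds for (4) and (6); the remaining constraints have slack.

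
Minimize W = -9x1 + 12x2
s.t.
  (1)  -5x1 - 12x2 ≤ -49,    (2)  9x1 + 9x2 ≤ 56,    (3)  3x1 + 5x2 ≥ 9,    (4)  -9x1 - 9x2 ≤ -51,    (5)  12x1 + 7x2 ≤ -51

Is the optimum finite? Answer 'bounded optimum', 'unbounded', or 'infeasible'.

Feasible corners and W = -9x1 + 12x2:
  (-851/45, 377/15) → W = 2359/5
  (-272/15, 119/5) → W = 2244/5
The feasible region has finitely many vertices and no improving ray; the minimum is 2244/5 at (-272/15, 119/5).

bounded optimum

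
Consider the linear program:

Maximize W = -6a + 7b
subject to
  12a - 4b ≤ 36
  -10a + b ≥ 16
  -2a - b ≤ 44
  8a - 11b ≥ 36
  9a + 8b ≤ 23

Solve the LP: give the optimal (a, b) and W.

Feasible corners and W = -6a + 7b:
  (-25/7, -138/7) → W = -816/7
  (-7, -30) → W = -168
  (-106/51, -244/51) → W = -1072/51
  (-224/15, -212/15) → W = -28/3

The binding constraints are -2a - b = 44 and 8a - 11b = 36.
Solving simultaneously gives a = -224/15, b = -212/15.

a = -224/15, b = -212/15, maximum W = -28/3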